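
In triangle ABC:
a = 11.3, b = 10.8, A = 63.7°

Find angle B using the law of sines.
sin(B)/b = sin(A)/a
sin(B) = b·sin(A)/a = 10.8·sin(63.7°)/11.3 = 0.856819
B = arcsin(0.856819) = 58.96°  (b ≤ a, so B ≤ A and the acute solution is unique)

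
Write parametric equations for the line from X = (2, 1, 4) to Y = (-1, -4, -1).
Direction vector d = Y - X = (-3, -5, -5)
x = 2 - 3t, y = 1 - 5t, z = 4 - 5t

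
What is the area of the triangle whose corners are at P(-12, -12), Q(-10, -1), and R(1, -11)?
Using the coordinate formula: Area = (1/2)|x₁(y₂-y₃) + x₂(y₃-y₁) + x₃(y₁-y₂)|
Area = (1/2)|(-12)((-1)-(-11)) + (-10)((-11)-(-12)) + 1((-12)-(-1))|
Area = (1/2)|(-12)*10 + (-10)*1 + 1*(-11)|
Area = (1/2)|(-120) + (-10) + (-11)|
Area = (1/2)*141 = 70.50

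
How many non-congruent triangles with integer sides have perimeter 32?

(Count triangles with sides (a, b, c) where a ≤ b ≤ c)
With a ≤ b ≤ c and a + b + c = 32, the triangle inequality a + b > c gives c < 32/2, so c ≤ 15.
Iterate a from 1 to ⌊p/3⌋ = 10; for each a, b ranges from a to ⌊(p−a)/2⌋ with c = p − a − b, keeping only c ≥ b.
Triples: (2, 15, 15), (3, 14, 15), (4, 13, 15), …
Count = 21 triangles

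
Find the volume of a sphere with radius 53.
Volume = (4/3) * pi * r³
Volume = (4/3) * pi * 53³
Volume = (4/3) * pi * 148877
Volume = 623614.52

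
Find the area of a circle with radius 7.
Area = pi * r²
Area = pi * 7²
Area = pi * 49
Area = 153.94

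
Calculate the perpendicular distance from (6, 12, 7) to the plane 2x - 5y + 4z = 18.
d = |2(6) + (-5)(12) + 4(7) - (18)| / √(2² + (-5)² + 4²) = 38/√45 = 5.665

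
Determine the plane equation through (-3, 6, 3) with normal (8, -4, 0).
d = n·P = (8)(-3) + (-4)(6) + (0)(3) = -48
Plane: 8x - 4y = -48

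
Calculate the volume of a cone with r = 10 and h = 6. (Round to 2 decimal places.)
Volume = (1/3) * pi * r² * h
Volume = (1/3) * pi * 10² * 6
Volume = (1/3) * pi * 100 * 6
Volume = (1/3) * pi * 600
Volume = 628.32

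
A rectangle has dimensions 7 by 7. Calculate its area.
Area = length * width
Area = 7 * 7
Area = 49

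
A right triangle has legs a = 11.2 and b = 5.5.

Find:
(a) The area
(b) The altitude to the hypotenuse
(a) Area = ½ab = ½·11.2·5.5 = 30.8
(b) Hypotenuse c = √(11.2² + 5.5²) = √155.69 = 12.4776
    Area = ½·c·h_c  →  h_c = 2·Area/c = 2·30.8/12.4776 = 4.937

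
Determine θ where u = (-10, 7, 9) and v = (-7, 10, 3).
u·v = 167, |u|² = 230, |v|² = 158
cos θ = 167/√36340 ≈ 0.876
θ ≈ 28.83°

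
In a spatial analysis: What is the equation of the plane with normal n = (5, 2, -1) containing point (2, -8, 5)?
d = n·P = (5)(2) + (2)(-8) + (-1)(5) = -11
Plane: 5x + 2y - z = -11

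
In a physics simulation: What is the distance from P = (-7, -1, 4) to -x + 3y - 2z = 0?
d = |(-1)(-7) + 3(-1) + (-2)(4) - (0)| / √((-1)² + 3² + (-2)²) = 4/√14 = 1.069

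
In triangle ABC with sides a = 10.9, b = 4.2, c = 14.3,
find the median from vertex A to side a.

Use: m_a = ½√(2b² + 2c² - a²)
m_a = ½√(2·4.2² + 2·14.3² - 10.9²)
m_a = ½√(35.28 + 408.98 - 118.81) = ½√325.45 = 9.02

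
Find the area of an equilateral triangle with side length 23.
Area = (sqrt(3)/4) * s²
Area = (sqrt(3)/4) * 23²
Area = (sqrt(3)/4) * 529
Area = 229.06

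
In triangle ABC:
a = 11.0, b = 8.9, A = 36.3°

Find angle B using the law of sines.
sin(B)/b = sin(A)/a
sin(B) = b·sin(A)/a = 8.9·sin(36.3°)/11.0 = 0.478992
B = arcsin(0.478992) = 28.62°  (b ≤ a, so B ≤ A and the acute solution is unique)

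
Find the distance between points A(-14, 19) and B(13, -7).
Using the distance formula: d = sqrt((x₂-x₁)² + (y₂-y₁)²)
dx = 13 - (-14) = 27
dy = (-7) - 19 = -26
d = sqrt(27² + (-26)²) = sqrt(729 + 676) = sqrt(1405) = 37.48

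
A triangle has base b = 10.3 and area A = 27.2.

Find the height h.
A = ½bh  →  h = 2A/b
h = 2·27.2/10.3 = 5.282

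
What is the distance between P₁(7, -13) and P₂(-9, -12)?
Using the distance formula: d = sqrt((x₂-x₁)² + (y₂-y₁)²)
dx = (-9) - 7 = -16
dy = (-12) - (-13) = 1
d = sqrt((-16)² + 1²) = sqrt(256 + 1) = sqrt(257) = 16.03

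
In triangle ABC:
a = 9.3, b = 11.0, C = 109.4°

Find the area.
Using A = ½ab·sin(C):
A = ½·9.3·11.0·sin(109.4°) = ½·102.3·0.943223 = 48.25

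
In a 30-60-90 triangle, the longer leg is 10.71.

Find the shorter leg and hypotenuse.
In a 30-60-90 triangle, sides are in ratio 1 : √3 : 2.
Long leg = short leg·√3  →  short leg = 10.71/√3 = 6.183
Hypotenuse = 2·(short leg) = 2·10.71/√3 = 12.37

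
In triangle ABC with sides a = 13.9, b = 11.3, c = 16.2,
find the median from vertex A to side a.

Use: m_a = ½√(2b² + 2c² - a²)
m_a = ½√(2·11.3² + 2·16.2² - 13.9²)
m_a = ½√(255.38 + 524.88 - 193.21) = ½√587.05 = 12.11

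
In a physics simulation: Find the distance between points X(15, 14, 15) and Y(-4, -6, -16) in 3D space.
d = √[(-19)² + (-20)² + (-31)²] = √1722 = 41.5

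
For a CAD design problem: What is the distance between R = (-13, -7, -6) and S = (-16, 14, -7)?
d = √[(-3)² + (21)² + (-1)²] = √451 = 21.24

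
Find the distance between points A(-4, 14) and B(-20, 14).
Using the distance formula: d = sqrt((x₂-x₁)² + (y₂-y₁)²)
dx = (-20) - (-4) = -16
dy = 14 - 14 = 0
d = sqrt((-16)² + 0²) = sqrt(256 + 0) = sqrt(256) = 16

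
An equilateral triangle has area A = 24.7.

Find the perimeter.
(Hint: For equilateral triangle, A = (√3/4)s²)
A = (√3/4)s²  →  s² = 4A/√3 = 4·24.7/√3 = 57.0422
s = 7.55263
Perimeter = 3s = 22.66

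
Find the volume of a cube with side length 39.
Volume = s³
Volume = 39³
Volume = 59319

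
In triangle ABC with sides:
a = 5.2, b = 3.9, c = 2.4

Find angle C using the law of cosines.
cos(C) = (a² + b² - c²)/(2ab)
cos(C) = (5.2² + 3.9² - 2.4²)/(2·5.2·3.9) = 36.49/40.56 = 0.899655
C = arccos(0.899655) = 25.89°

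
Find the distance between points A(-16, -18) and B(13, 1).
Using the distance formula: d = sqrt((x₂-x₁)² + (y₂-y₁)²)
dx = 13 - (-16) = 29
dy = 1 - (-18) = 19
d = sqrt(29² + 19²) = sqrt(841 + 361) = sqrt(1202) = 34.67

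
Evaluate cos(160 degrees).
cos(160 degrees) = -0.9397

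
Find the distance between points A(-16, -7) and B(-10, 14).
Using the distance formula: d = sqrt((x₂-x₁)² + (y₂-y₁)²)
dx = (-10) - (-16) = 6
dy = 14 - (-7) = 21
d = sqrt(6² + 21²) = sqrt(36 + 441) = sqrt(477) = 21.84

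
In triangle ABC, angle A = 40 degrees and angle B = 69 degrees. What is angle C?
Sum of angles in a triangle = 180 degrees
Third angle = 180 - 40 - 69
Third angle = 71 degrees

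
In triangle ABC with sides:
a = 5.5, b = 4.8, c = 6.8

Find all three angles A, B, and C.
By the law of cosines:
cos(A) = (b² + c² - a²)/(2bc) = 0.597886  →  A = 53.28°
cos(B) = (a² + c² - b²)/(2ac) = 0.714572  →  B = 44.39°
cos(C) = (a² + b² - c²)/(2ab) = 0.133523  →  C = 82.33°
Check: A + B + C = 180.0° ✓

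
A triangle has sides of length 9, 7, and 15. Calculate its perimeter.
Perimeter = sum of all sides
Perimeter = 9 + 7 + 15
Perimeter = 31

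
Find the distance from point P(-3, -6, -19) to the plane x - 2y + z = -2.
d = |1(-3) + (-2)(-6) + 1(-19) - (-2)| / √(1² + (-2)² + 1²) = 8/√6 = 3.266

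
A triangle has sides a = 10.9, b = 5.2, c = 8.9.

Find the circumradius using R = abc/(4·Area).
s = (a+b+c)/2 = 12.5
Area = √(s(s-a)(s-b)(s-c)) = √(12.5·1.6·7.3·3.6) = 22.926
R = abc/(4·Area) = (10.9·5.2·8.9)/(4·22.926) = 504.452/91.704 = 5.501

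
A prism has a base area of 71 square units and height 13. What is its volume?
Volume = base area * height
Volume = 71 * 13
Volume = 923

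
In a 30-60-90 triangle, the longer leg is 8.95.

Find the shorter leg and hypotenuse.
In a 30-60-90 triangle, sides are in ratio 1 : √3 : 2.
Long leg = short leg·√3  →  short leg = 8.95/√3 = 5.167
Hypotenuse = 2·(short leg) = 2·8.95/√3 = 10.33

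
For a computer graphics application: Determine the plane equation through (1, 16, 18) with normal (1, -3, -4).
d = n·P = (1)(1) + (-3)(16) + (-4)(18) = -119
Plane: x - 3y - 4z = -119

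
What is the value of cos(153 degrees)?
cos(153 degrees) = -0.891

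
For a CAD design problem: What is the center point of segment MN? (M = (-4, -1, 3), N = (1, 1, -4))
Midpoint = ((-4+1)/2, (-1+1)/2, (3-4)/2) = (-1.5, 0, -0.5)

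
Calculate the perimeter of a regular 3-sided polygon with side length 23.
Perimeter = number of sides * side length
Perimeter = 3 * 23
Perimeter = 69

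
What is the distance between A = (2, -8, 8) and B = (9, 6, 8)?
d = √[(7)² + (14)² + (0)²] = √245 = 15.65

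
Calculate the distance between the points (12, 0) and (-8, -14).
Using the distance formula: d = sqrt((x₂-x₁)² + (y₂-y₁)²)
dx = (-8) - 12 = -20
dy = (-14) - 0 = -14
d = sqrt((-20)² + (-14)²) = sqrt(400 + 196) = sqrt(596) = 24.41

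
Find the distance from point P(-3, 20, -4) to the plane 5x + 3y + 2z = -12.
d = |5(-3) + 3(20) + 2(-4) - (-12)| / √(5² + 3² + 2²) = 49/√38 = 7.949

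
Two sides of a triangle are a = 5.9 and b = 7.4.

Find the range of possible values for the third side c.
By the triangle inequality: |a - b| < c < a + b
|5.9 - 7.4| < c < 5.9 + 7.4
1.5 < c < 13.3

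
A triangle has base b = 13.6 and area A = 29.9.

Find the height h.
A = ½bh  →  h = 2A/b
h = 2·29.9/13.6 = 4.397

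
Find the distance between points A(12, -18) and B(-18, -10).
Using the distance formula: d = sqrt((x₂-x₁)² + (y₂-y₁)²)
dx = (-18) - 12 = -30
dy = (-10) - (-18) = 8
d = sqrt((-30)² + 8²) = sqrt(900 + 64) = sqrt(964) = 31.05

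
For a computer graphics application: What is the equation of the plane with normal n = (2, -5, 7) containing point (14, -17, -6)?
d = n·P = (2)(14) + (-5)(-17) + (7)(-6) = 71
Plane: 2x - 5y + 7z = 71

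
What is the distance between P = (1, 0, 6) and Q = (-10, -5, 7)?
d = √[(-11)² + (-5)² + (1)²] = √147 = 12.12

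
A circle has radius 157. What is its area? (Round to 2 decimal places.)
Area = pi * r²
Area = pi * 157²
Area = pi * 24649
Area = 77437.12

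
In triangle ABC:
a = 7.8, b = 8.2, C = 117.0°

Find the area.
Using A = ½ab·sin(C):
A = ½·7.8·8.2·sin(117.0°) = ½·63.96·0.891007 = 28.49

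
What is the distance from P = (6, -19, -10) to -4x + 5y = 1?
d = |(-4)(6) + 5(-19) + 0(-10) - (1)| / √((-4)² + 5² + 0²) = 120/√41 = 18.74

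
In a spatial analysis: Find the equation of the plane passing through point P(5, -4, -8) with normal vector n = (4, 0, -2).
d = n·P = (4)(5) + (0)(-4) + (-2)(-8) = 36
Plane: 4x - 2z = 36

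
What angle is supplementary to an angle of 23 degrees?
Supplementary angles sum to 180 degrees.
Other angle = 180 - 23
Other angle = 157 degrees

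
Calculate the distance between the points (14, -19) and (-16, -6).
Using the distance formula: d = sqrt((x₂-x₁)² + (y₂-y₁)²)
dx = (-16) - 14 = -30
dy = (-6) - (-19) = 13
d = sqrt((-30)² + 13²) = sqrt(900 + 169) = sqrt(1069) = 32.70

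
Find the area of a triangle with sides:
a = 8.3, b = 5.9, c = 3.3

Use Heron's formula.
s = (a+b+c)/2 = (8.3+5.9+3.3)/2 = 8.75
A = √(s(s-a)(s-b)(s-c)) = √(8.75·0.45·2.85·5.45)
A = √61.1592 = 7.82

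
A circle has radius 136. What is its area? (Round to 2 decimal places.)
Area = pi * r²
Area = pi * 136²
Area = pi * 18496
Area = 58106.90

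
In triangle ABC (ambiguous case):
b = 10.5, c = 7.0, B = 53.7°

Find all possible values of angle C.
sin(C)/c = sin(B)/b  →  sin(C) = c·sin(B)/b = 7.0·sin(53.7°)/10.5 = 0.537286
C₁ = arcsin(0.537286) = 32.5°,  C₂ = 180° - C₁ = 147.5°
Check C₂: A = 180° - 53.7° - 147.5° = -21.2° ≤ 0, rejected
C = 32.5° (one solution)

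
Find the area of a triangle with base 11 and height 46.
Area = (1/2) * base * height
Area = (1/2) * 11 * 46
Area = 253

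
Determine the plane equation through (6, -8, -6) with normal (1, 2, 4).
d = n·P = (1)(6) + (2)(-8) + (4)(-6) = -34
Plane: x + 2y + 4z = -34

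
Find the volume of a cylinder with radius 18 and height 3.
Volume = pi * r² * h
Volume = pi * 18² * 3
Volume = pi * 324 * 3
Volume = pi * 972
Volume = 3053.63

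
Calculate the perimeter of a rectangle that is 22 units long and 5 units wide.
Perimeter = 2 * (length + width)
Perimeter = 2 * (22 + 5)
Perimeter = 2 * 27
Perimeter = 54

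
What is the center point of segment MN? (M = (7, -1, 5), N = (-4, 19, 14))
Midpoint = ((7-4)/2, (-1+19)/2, (5+14)/2) = (1.5, 9, 9.5)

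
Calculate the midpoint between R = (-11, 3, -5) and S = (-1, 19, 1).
Midpoint = ((-11-1)/2, (3+19)/2, (-5+1)/2) = (-6, 11, -2)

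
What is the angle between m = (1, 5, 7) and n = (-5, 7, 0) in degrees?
m·n = 30, |m|² = 75, |n|² = 74
cos θ = 30/√5550 ≈ 0.4027
θ ≈ 66.25°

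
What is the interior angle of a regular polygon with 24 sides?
Interior angle of a regular n-gon = (n-2)*180/n
Interior angle = (24-2)*180/24
Interior angle = 22*180/24
Interior angle = 3960/24
Interior angle = 165 degrees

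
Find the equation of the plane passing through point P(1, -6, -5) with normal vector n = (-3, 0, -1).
d = n·P = (-3)(1) + (0)(-6) + (-1)(-5) = 2
Plane: -3x - z = 2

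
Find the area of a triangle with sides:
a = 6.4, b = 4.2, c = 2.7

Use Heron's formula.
s = (a+b+c)/2 = (6.4+4.2+2.7)/2 = 6.65
A = √(s(s-a)(s-b)(s-c)) = √(6.65·0.25·2.45·3.95)
A = √16.0888 = 4.011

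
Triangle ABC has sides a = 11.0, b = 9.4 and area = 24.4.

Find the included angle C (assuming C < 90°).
Area = ½ab·sin(C)  →  sin(C) = 2·Area/(ab)
sin(C) = 2·24.4/(11.0·9.4) = 0.471954
C = arcsin(0.471954) = 28.16°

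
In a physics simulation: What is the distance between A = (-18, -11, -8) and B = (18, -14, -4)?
d = √[(36)² + (-3)² + (4)²] = √1321 = 36.35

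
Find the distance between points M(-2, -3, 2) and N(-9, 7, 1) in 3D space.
d = √[(-7)² + (10)² + (-1)²] = √150 = 12.25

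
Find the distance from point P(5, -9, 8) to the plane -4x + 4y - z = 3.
d = |(-4)(5) + 4(-9) + (-1)(8) - (3)| / √((-4)² + 4² + (-1)²) = 67/√33 = 11.66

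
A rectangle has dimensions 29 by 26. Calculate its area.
Area = length * width
Area = 29 * 26
Area = 754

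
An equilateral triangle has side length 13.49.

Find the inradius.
For an equilateral triangle, r = s/(2√3) where s is the side.
r = 13.49/(2√3) = 13.49/3.464102 = 3.894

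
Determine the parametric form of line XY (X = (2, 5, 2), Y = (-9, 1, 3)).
Direction vector d = Y - X = (-11, -4, 1)
x = 2 - 11t, y = 5 - 4t, z = 2 + t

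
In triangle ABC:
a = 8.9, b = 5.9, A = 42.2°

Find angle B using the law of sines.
sin(B)/b = sin(A)/a
sin(B) = b·sin(A)/a = 5.9·sin(42.2°)/8.9 = 0.445298
B = arcsin(0.445298) = 26.44°  (b ≤ a, so B ≤ A and the acute solution is unique)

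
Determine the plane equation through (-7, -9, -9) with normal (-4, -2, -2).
d = n·P = (-4)(-7) + (-2)(-9) + (-2)(-9) = 64
Plane: -4x - 2y - 2z = 64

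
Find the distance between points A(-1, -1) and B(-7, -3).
Using the distance formula: d = sqrt((x₂-x₁)² + (y₂-y₁)²)
dx = (-7) - (-1) = -6
dy = (-3) - (-1) = -2
d = sqrt((-6)² + (-2)²) = sqrt(36 + 4) = sqrt(40) = 6.32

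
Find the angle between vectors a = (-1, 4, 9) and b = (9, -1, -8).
a·b = -85, |a|² = 98, |b|² = 146
cos θ = -85/√14308 ≈ -0.7106
θ ≈ 135.3°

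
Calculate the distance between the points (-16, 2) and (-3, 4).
Using the distance formula: d = sqrt((x₂-x₁)² + (y₂-y₁)²)
dx = (-3) - (-16) = 13
dy = 4 - 2 = 2
d = sqrt(13² + 2²) = sqrt(169 + 4) = sqrt(173) = 13.15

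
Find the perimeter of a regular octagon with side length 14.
Perimeter = number of sides * side length
Perimeter = 8 * 14
Perimeter = 112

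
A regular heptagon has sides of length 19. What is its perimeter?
Perimeter = number of sides * side length
Perimeter = 7 * 19
Perimeter = 133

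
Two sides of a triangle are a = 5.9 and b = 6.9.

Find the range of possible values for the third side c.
By the triangle inequality: |a - b| < c < a + b
|5.9 - 6.9| < c < 5.9 + 6.9
1 < c < 12.8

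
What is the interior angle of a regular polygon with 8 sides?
Interior angle of a regular n-gon = (n-2)*180/n
Interior angle = (8-2)*180/8
Interior angle = 6*180/8
Interior angle = 1080/8
Interior angle = 135 degrees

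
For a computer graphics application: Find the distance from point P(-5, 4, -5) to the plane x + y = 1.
d = |1(-5) + 1(4) + 0(-5) - (1)| / √(1² + 1² + 0²) = 2/√2 = 1.414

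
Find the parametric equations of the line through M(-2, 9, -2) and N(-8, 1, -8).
Direction vector d = N - M = (-6, -8, -6)
x = -2 - 6t, y = 9 - 8t, z = -2 - 6t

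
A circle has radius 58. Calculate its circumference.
Circumference = 2 * pi * r
Circumference = 2 * pi * 58
Circumference = 364.42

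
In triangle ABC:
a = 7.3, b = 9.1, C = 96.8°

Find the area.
Using A = ½ab·sin(C):
A = ½·7.3·9.1·sin(96.8°) = ½·66.43·0.992966 = 32.98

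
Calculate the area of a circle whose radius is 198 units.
Area = pi * r²
Area = pi * 198²
Area = pi * 39204
Area = 123163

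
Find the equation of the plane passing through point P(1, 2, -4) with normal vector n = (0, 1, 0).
d = n·P = (0)(1) + (1)(2) + (0)(-4) = 2
Plane: y = 2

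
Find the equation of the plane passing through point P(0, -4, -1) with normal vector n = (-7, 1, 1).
d = n·P = (-7)(0) + (1)(-4) + (1)(-1) = -5
Plane: -7x + y + z = -5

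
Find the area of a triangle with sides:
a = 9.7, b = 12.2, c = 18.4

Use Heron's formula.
s = (a+b+c)/2 = (9.7+12.2+18.4)/2 = 20.15
A = √(s(s-a)(s-b)(s-c)) = √(20.15·10.45·7.95·1.75)
A = √2929.52 = 54.13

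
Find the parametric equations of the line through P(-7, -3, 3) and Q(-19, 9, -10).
Direction vector d = Q - P = (-12, 12, -13)
x = -7 - 12t, y = -3 + 12t, z = 3 - 13t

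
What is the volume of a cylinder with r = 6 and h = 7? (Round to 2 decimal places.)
Volume = pi * r² * h
Volume = pi * 6² * 7
Volume = pi * 36 * 7
Volume = pi * 252
Volume = 791.68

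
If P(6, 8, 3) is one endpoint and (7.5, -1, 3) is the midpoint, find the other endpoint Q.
Q = (2×7.5 - 6, 2×(-1) - 8, 2×3 - 3) = (9, -10, 3)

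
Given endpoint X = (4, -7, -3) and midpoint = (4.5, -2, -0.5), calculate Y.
Y = (2×4.5 - 4, 2×(-2) - (-7), 2×(-0.5) - (-3)) = (5, 3, 2)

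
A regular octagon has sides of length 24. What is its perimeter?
Perimeter = number of sides * side length
Perimeter = 8 * 24
Perimeter = 192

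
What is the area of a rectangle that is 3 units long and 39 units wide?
Area = length * width
Area = 3 * 39
Area = 117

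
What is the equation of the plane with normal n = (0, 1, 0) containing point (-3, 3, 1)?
d = n·P = (0)(-3) + (1)(3) + (0)(1) = 3
Plane: y = 3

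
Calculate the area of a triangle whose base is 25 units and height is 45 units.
Area = (1/2) * base * height
Area = (1/2) * 25 * 45
Area = 562.50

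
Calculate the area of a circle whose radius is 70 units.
Area = pi * r²
Area = pi * 70²
Area = pi * 4900
Area = 15393.80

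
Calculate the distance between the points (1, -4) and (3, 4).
Using the distance formula: d = sqrt((x₂-x₁)² + (y₂-y₁)²)
dx = 3 - 1 = 2
dy = 4 - (-4) = 8
d = sqrt(2² + 8²) = sqrt(4 + 64) = sqrt(68) = 8.25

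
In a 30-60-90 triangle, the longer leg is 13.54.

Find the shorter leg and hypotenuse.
In a 30-60-90 triangle, sides are in ratio 1 : √3 : 2.
Long leg = short leg·√3  →  short leg = 13.54/√3 = 7.817
Hypotenuse = 2·(short leg) = 2·13.54/√3 = 15.63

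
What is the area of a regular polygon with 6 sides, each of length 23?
For a regular 6-gon with side length s = 23:
Apothem a = s / (2*tan(pi/6)) = 23 / (2*tan(pi/6)) ≈ 19.9186
Perimeter P = 6 * 23 = 138
Area = (1/2) * P * a = (1/2) * 138 * 19.9186 = 1374.38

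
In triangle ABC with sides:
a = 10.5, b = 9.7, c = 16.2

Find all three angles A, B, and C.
By the law of cosines:
cos(A) = (b² + c² - a²)/(2bc) = 0.783632  →  A = 38.41°
cos(B) = (a² + c² - b²)/(2ac) = 0.818930  →  B = 35.02°
cos(C) = (a² + b² - c²)/(2ab) = -0.285223  →  C = 106.6°
Check: A + B + C = 180.0° ✓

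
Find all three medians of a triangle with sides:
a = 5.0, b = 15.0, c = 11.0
Using m_x = ½√(2y² + 2z² - x²):
m_a = ½√(2·15.0² + 2·11.0² - 5.0²) = ½√667 = 12.91
m_b = ½√(2·5.0² + 2·11.0² - 15.0²) = ½√67 = 4.093
m_c = ½√(2·5.0² + 2·15.0² - 11.0²) = ½√379 = 9.734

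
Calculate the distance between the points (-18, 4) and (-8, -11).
Using the distance formula: d = sqrt((x₂-x₁)² + (y₂-y₁)²)
dx = (-8) - (-18) = 10
dy = (-11) - 4 = -15
d = sqrt(10² + (-15)²) = sqrt(100 + 225) = sqrt(325) = 18.03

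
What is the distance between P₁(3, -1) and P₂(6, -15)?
Using the distance formula: d = sqrt((x₂-x₁)² + (y₂-y₁)²)
dx = 6 - 3 = 3
dy = (-15) - (-1) = -14
d = sqrt(3² + (-14)²) = sqrt(9 + 196) = sqrt(205) = 14.32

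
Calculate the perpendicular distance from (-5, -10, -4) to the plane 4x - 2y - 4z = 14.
d = |4(-5) + (-2)(-10) + (-4)(-4) - (14)| / √(4² + (-2)² + (-4)²) = 2/√36 = 0.3333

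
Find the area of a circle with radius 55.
Area = pi * r²
Area = pi * 55²
Area = pi * 3025
Area = 9503.32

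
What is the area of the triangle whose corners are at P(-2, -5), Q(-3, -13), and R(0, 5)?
Using the coordinate formula: Area = (1/2)|x₁(y₂-y₃) + x₂(y₃-y₁) + x₃(y₁-y₂)|
Area = (1/2)|(-2)((-13)-5) + (-3)(5-(-5)) + 0((-5)-(-13))|
Area = (1/2)|(-2)*(-18) + (-3)*10 + 0*8|
Area = (1/2)|36 + (-30) + 0|
Area = (1/2)*6 = 3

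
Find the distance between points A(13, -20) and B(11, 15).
Using the distance formula: d = sqrt((x₂-x₁)² + (y₂-y₁)²)
dx = 11 - 13 = -2
dy = 15 - (-20) = 35
d = sqrt((-2)² + 35²) = sqrt(4 + 1225) = sqrt(1229) = 35.06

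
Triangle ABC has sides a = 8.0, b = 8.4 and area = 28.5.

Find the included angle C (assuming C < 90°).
Area = ½ab·sin(C)  →  sin(C) = 2·Area/(ab)
sin(C) = 2·28.5/(8.0·8.4) = 0.848214
C = arcsin(0.848214) = 58.02°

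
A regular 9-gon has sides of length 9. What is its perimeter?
Perimeter = number of sides * side length
Perimeter = 9 * 9
Perimeter = 81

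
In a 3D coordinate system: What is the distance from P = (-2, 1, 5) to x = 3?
d = |1(-2) + 0(1) + 0(5) - (3)| / √(1² + 0² + 0²) = 5/√1 = 5.0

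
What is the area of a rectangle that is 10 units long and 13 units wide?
Area = length * width
Area = 10 * 13
Area = 130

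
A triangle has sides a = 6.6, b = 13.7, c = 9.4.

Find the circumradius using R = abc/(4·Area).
s = (a+b+c)/2 = 14.85
Area = √(s(s-a)(s-b)(s-c)) = √(14.85·8.25·1.15·5.45) = 27.7101
R = abc/(4·Area) = (6.6·13.7·9.4)/(4·27.7101) = 849.948/110.8404 = 7.668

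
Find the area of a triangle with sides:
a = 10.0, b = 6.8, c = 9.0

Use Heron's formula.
s = (a+b+c)/2 = (10.0+6.8+9.0)/2 = 12.9
A = √(s(s-a)(s-b)(s-c)) = √(12.9·2.9·6.1·3.9)
A = √889.984 = 29.83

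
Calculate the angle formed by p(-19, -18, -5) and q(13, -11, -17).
p·q = 36, |p|² = 710, |q|² = 579
cos θ = 36/√411090 ≈ 0.05615
θ ≈ 86.78°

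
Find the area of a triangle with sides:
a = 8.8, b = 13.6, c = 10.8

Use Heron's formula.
s = (a+b+c)/2 = (8.8+13.6+10.8)/2 = 16.6
A = √(s(s-a)(s-b)(s-c)) = √(16.6·7.8·3·5.8)
A = √2252.95 = 47.47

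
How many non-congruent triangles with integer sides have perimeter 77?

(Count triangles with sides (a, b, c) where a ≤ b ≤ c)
With a ≤ b ≤ c and a + b + c = 77, the triangle inequality a + b > c gives c < 77/2, so c ≤ 38.
Iterate a from 1 to ⌊p/3⌋ = 25; for each a, b ranges from a to ⌊(p−a)/2⌋ with c = p − a − b, keeping only c ≥ b.
Triples: (1, 38, 38), (2, 37, 38), (3, 36, 38), …
Count = 133 triangles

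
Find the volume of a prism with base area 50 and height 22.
Volume = base area * height
Volume = 50 * 22
Volume = 1100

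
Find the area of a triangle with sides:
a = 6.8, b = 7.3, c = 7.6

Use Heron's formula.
s = (a+b+c)/2 = (6.8+7.3+7.6)/2 = 10.85
A = √(s(s-a)(s-b)(s-c)) = √(10.85·4.05·3.55·3.25)
A = √506.987 = 22.52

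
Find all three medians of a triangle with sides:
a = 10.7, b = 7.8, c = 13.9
Using m_x = ½√(2y² + 2z² - x²):
m_a = ½√(2·7.8² + 2·13.9² - 10.7²) = ½√393.61 = 9.92
m_b = ½√(2·10.7² + 2·13.9² - 7.8²) = ½√554.56 = 11.77
m_c = ½√(2·10.7² + 2·7.8² - 13.9²) = ½√157.45 = 6.274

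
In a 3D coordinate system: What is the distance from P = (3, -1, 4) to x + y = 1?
d = |1(3) + 1(-1) + 0(4) - (1)| / √(1² + 1² + 0²) = 1/√2 = 0.7071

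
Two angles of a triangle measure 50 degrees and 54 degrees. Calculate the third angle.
Sum of angles in a triangle = 180 degrees
Third angle = 180 - 50 - 54
Third angle = 76 degrees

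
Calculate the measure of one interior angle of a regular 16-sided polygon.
Interior angle of a regular n-gon = (n-2)*180/n
Interior angle = (16-2)*180/16
Interior angle = 14*180/16
Interior angle = 2520/16
Interior angle = 157.50 degrees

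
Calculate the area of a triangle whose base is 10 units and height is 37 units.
Area = (1/2) * base * height
Area = (1/2) * 10 * 37
Area = 185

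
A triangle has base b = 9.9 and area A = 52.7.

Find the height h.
A = ½bh  →  h = 2A/b
h = 2·52.7/9.9 = 10.65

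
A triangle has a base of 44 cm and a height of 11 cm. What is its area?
Area = (1/2) * base * height
Area = (1/2) * 44 * 11
Area = 242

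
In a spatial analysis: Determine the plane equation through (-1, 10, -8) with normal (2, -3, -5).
d = n·P = (2)(-1) + (-3)(10) + (-5)(-8) = 8
Plane: 2x - 3y - 5z = 8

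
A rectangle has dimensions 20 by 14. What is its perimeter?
Perimeter = 2 * (length + width)
Perimeter = 2 * (20 + 14)
Perimeter = 2 * 34
Perimeter = 68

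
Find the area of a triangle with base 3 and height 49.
Area = (1/2) * base * height
Area = (1/2) * 3 * 49
Area = 73.50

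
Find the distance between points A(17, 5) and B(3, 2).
Using the distance formula: d = sqrt((x₂-x₁)² + (y₂-y₁)²)
dx = 3 - 17 = -14
dy = 2 - 5 = -3
d = sqrt((-14)² + (-3)²) = sqrt(196 + 9) = sqrt(205) = 14.32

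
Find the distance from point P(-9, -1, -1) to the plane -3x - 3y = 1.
d = |(-3)(-9) + (-3)(-1) + 0(-1) - (1)| / √((-3)² + (-3)² + 0²) = 29/√18 = 6.835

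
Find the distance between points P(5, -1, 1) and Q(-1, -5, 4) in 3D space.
d = √[(-6)² + (-4)² + (3)²] = √61 = 7.81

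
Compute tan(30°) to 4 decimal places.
tan(30 degrees) = sqrt(3)/3
Decimal approximation: 0.5774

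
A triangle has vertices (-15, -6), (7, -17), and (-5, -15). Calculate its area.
Using the coordinate formula: Area = (1/2)|x₁(y₂-y₃) + x₂(y₃-y₁) + x₃(y₁-y₂)|
Area = (1/2)|(-15)((-17)-(-15)) + 7((-15)-(-6)) + (-5)((-6)-(-17))|
Area = (1/2)|(-15)*(-2) + 7*(-9) + (-5)*11|
Area = (1/2)|30 + (-63) + (-55)|
Area = (1/2)*88 = 44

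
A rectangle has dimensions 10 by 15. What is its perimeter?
Perimeter = 2 * (length + width)
Perimeter = 2 * (10 + 15)
Perimeter = 2 * 25
Perimeter = 50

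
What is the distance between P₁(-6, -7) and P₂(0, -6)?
Using the distance formula: d = sqrt((x₂-x₁)² + (y₂-y₁)²)
dx = 0 - (-6) = 6
dy = (-6) - (-7) = 1
d = sqrt(6² + 1²) = sqrt(36 + 1) = sqrt(37) = 6.08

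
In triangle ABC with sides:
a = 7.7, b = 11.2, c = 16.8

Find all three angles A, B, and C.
By the law of cosines:
cos(A) = (b² + c² - a²)/(2bc) = 0.925781  →  A = 22.21°
cos(B) = (a² + c² - b²)/(2ac) = 0.835227  →  B = 33.36°
cos(C) = (a² + b² - c²)/(2ab) = -0.565341  →  C = 124.4°
Check: A + B + C = 180.0° ✓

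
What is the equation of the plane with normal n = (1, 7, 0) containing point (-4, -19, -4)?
d = n·P = (1)(-4) + (7)(-19) + (0)(-4) = -137
Plane: x + 7y = -137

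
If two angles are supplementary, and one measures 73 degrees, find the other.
Supplementary angles sum to 180 degrees.
Other angle = 180 - 73
Other angle = 107 degrees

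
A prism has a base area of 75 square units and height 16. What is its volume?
Volume = base area * height
Volume = 75 * 16
Volume = 1200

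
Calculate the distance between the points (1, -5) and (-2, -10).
Using the distance formula: d = sqrt((x₂-x₁)² + (y₂-y₁)²)
dx = (-2) - 1 = -3
dy = (-10) - (-5) = -5
d = sqrt((-3)² + (-5)²) = sqrt(9 + 25) = sqrt(34) = 5.83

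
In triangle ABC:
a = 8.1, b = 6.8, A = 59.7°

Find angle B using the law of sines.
sin(B)/b = sin(A)/a
sin(B) = b·sin(A)/a = 6.8·sin(59.7°)/8.1 = 0.724826
B = arcsin(0.724826) = 46.45°  (b ≤ a, so B ≤ A and the acute solution is unique)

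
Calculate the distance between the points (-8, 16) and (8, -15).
Using the distance formula: d = sqrt((x₂-x₁)² + (y₂-y₁)²)
dx = 8 - (-8) = 16
dy = (-15) - 16 = -31
d = sqrt(16² + (-31)²) = sqrt(256 + 961) = sqrt(1217) = 34.89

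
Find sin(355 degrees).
sin(355 degrees) = -0.0872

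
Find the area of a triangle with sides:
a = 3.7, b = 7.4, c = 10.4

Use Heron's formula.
s = (a+b+c)/2 = (3.7+7.4+10.4)/2 = 10.75
A = √(s(s-a)(s-b)(s-c)) = √(10.75·7.05·3.35·0.35)
A = √88.8608 = 9.427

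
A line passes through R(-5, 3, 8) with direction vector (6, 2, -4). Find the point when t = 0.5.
P(0.5) = (-5 + 6(0.5), 3 + 2(0.5), 8 + (-4)(0.5)) = (-2, 4, 6)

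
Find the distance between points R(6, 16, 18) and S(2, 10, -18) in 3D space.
d = √[(-4)² + (-6)² + (-36)²] = √1348 = 36.72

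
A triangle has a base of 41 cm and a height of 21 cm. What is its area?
Area = (1/2) * base * height
Area = (1/2) * 41 * 21
Area = 430.50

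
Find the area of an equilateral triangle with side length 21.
Area = (sqrt(3)/4) * s²
Area = (sqrt(3)/4) * 21²
Area = (sqrt(3)/4) * 441
Area = 190.96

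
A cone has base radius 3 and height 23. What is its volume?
Volume = (1/3) * pi * r² * h
Volume = (1/3) * pi * 3² * 23
Volume = (1/3) * pi * 9 * 23
Volume = (1/3) * pi * 207
Volume = 216.77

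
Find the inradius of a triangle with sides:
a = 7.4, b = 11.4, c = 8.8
s = (a+b+c)/2 = (7.4+11.4+8.8)/2 = 13.8
Area = √(s(s-a)(s-b)(s-c)) = √(13.8·6.4·2.4·5) = 32.5552
r = Area/s = 32.5552/13.8 = 2.359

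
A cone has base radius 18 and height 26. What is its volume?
Volume = (1/3) * pi * r² * h
Volume = (1/3) * pi * 18² * 26
Volume = (1/3) * pi * 324 * 26
Volume = (1/3) * pi * 8424
Volume = 8821.59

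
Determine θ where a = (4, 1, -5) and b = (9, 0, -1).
a·b = 41, |a|² = 42, |b|² = 82
cos θ = 41/√3444 ≈ 0.6986
θ ≈ 45.68°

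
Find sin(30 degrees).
sin(30 degrees) = 1/2
Decimal approximation: 0.5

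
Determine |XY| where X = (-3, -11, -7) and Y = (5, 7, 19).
d = √[(8)² + (18)² + (26)²] = √1064 = 32.62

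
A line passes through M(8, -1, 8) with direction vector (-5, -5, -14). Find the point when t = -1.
P(-1) = (8 + (-5)(-1), -1 + (-5)(-1), 8 + (-14)(-1)) = (13, 4, 22)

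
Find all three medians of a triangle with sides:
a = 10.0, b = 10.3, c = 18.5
Using m_x = ½√(2y² + 2z² - x²):
m_a = ½√(2·10.3² + 2·18.5² - 10.0²) = ½√796.68 = 14.11
m_b = ½√(2·10.0² + 2·18.5² - 10.3²) = ½√778.41 = 13.95
m_c = ½√(2·10.0² + 2·10.3² - 18.5²) = ½√69.93 = 4.181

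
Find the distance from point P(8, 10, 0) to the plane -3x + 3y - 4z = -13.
d = |(-3)(8) + 3(10) + (-4)(0) - (-13)| / √((-3)² + 3² + (-4)²) = 19/√34 = 3.258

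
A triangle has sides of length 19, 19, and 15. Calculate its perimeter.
Perimeter = sum of all sides
Perimeter = 19 + 19 + 15
Perimeter = 53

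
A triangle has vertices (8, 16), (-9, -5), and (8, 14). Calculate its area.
Using the coordinate formula: Area = (1/2)|x₁(y₂-y₃) + x₂(y₃-y₁) + x₃(y₁-y₂)|
Area = (1/2)|8((-5)-14) + (-9)(14-16) + 8(16-(-5))|
Area = (1/2)|8*(-19) + (-9)*(-2) + 8*21|
Area = (1/2)|(-152) + 18 + 168|
Area = (1/2)*34 = 17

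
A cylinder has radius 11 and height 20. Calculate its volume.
Volume = pi * r² * h
Volume = pi * 11² * 20
Volume = pi * 121 * 20
Volume = pi * 2420
Volume = 7602.65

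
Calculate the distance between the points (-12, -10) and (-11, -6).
Using the distance formula: d = sqrt((x₂-x₁)² + (y₂-y₁)²)
dx = (-11) - (-12) = 1
dy = (-6) - (-10) = 4
d = sqrt(1² + 4²) = sqrt(1 + 16) = sqrt(17) = 4.12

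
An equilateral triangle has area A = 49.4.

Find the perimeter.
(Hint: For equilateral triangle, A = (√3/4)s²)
A = (√3/4)s²  →  s² = 4A/√3 = 4·49.4/√3 = 114.084
s = 10.681
Perimeter = 3s = 32.04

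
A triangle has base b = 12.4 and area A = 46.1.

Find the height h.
A = ½bh  →  h = 2A/b
h = 2·46.1/12.4 = 7.435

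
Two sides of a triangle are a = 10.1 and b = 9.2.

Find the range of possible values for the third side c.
By the triangle inequality: |a - b| < c < a + b
|10.1 - 9.2| < c < 10.1 + 9.2
0.9 < c < 19.3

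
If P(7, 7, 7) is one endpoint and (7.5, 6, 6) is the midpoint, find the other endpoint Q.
Q = (2×7.5 - 7, 2×6 - 7, 2×6 - 7) = (8, 5, 5)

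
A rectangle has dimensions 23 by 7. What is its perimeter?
Perimeter = 2 * (length + width)
Perimeter = 2 * (23 + 7)
Perimeter = 2 * 30
Perimeter = 60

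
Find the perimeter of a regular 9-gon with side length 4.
Perimeter = number of sides * side length
Perimeter = 9 * 4
Perimeter = 36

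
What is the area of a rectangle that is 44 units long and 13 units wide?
Area = length * width
Area = 44 * 13
Area = 572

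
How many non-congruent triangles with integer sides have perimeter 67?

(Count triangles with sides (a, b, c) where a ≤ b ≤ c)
With a ≤ b ≤ c and a + b + c = 67, the triangle inequality a + b > c gives c < 67/2, so c ≤ 33.
Iterate a from 1 to ⌊p/3⌋ = 22; for each a, b ranges from a to ⌊(p−a)/2⌋ with c = p − a − b, keeping only c ≥ b.
Triples: (1, 33, 33), (2, 32, 33), (3, 31, 33), …
Count = 102 triangles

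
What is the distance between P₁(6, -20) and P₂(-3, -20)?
Using the distance formula: d = sqrt((x₂-x₁)² + (y₂-y₁)²)
dx = (-3) - 6 = -9
dy = (-20) - (-20) = 0
d = sqrt((-9)² + 0²) = sqrt(81 + 0) = sqrt(81) = 9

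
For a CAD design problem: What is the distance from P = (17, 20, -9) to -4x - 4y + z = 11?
d = |(-4)(17) + (-4)(20) + 1(-9) - (11)| / √((-4)² + (-4)² + 1²) = 168/√33 = 29.25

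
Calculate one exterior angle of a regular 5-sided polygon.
Exterior angle of a regular n-gon = 360/n
Exterior angle = 360/5
Exterior angle = 72 degrees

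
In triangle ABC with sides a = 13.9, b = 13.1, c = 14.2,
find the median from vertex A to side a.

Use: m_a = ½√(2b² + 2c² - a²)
m_a = ½√(2·13.1² + 2·14.2² - 13.9²)
m_a = ½√(343.22 + 403.28 - 193.21) = ½√553.29 = 11.76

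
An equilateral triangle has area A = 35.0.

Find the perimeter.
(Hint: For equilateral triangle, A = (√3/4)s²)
A = (√3/4)s²  →  s² = 4A/√3 = 4·35.0/√3 = 80.829
s = 8.9905
Perimeter = 3s = 26.97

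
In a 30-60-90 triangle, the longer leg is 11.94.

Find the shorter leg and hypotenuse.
In a 30-60-90 triangle, sides are in ratio 1 : √3 : 2.
Long leg = short leg·√3  →  short leg = 11.94/√3 = 6.894
Hypotenuse = 2·(short leg) = 2·11.94/√3 = 13.79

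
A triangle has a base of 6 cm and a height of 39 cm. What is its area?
Area = (1/2) * base * height
Area = (1/2) * 6 * 39
Area = 117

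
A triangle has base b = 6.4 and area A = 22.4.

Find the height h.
A = ½bh  →  h = 2A/b
h = 2·22.4/6.4 = 7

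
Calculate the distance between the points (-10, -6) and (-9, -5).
Using the distance formula: d = sqrt((x₂-x₁)² + (y₂-y₁)²)
dx = (-9) - (-10) = 1
dy = (-5) - (-6) = 1
d = sqrt(1² + 1²) = sqrt(1 + 1) = sqrt(2) = 1.41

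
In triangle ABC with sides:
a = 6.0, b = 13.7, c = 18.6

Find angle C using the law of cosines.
cos(C) = (a² + b² - c²)/(2ab)
cos(C) = (6.0² + 13.7² - 18.6²)/(2·6.0·13.7) = -122.27/164.4 = -0.743735
C = arccos(-0.743735) = 138.1°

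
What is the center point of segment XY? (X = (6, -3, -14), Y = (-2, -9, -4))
Midpoint = ((6-2)/2, (-3-9)/2, (-14-4)/2) = (2, -6, -9)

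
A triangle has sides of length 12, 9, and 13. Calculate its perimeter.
Perimeter = sum of all sides
Perimeter = 12 + 9 + 13
Perimeter = 34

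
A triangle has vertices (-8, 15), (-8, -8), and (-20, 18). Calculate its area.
Using the coordinate formula: Area = (1/2)|x₁(y₂-y₃) + x₂(y₃-y₁) + x₃(y₁-y₂)|
Area = (1/2)|(-8)((-8)-18) + (-8)(18-15) + (-20)(15-(-8))|
Area = (1/2)|(-8)*(-26) + (-8)*3 + (-20)*23|
Area = (1/2)|208 + (-24) + (-460)|
Area = (1/2)*276 = 138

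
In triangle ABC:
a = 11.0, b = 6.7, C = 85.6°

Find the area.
Using A = ½ab·sin(C):
A = ½·11.0·6.7·sin(85.6°) = ½·73.7·0.997053 = 36.74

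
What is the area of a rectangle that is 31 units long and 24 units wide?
Area = length * width
Area = 31 * 24
Area = 744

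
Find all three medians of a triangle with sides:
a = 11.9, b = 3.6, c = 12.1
Using m_x = ½√(2y² + 2z² - x²):
m_a = ½√(2·3.6² + 2·12.1² - 11.9²) = ½√177.13 = 6.655
m_b = ½√(2·11.9² + 2·12.1² - 3.6²) = ½√563.08 = 11.86
m_c = ½√(2·11.9² + 2·3.6² - 12.1²) = ½√162.73 = 6.378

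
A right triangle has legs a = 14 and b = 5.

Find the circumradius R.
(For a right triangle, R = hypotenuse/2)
Hypotenuse c = √(14² + 5²) = √221 = 14.8661
R = c/2 = 7.433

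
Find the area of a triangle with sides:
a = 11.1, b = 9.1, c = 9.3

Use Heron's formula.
s = (a+b+c)/2 = (11.1+9.1+9.3)/2 = 14.75
A = √(s(s-a)(s-b)(s-c)) = √(14.75·3.65·5.65·5.45)
A = √1657.79 = 40.72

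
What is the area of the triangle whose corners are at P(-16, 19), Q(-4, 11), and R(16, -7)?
Using the coordinate formula: Area = (1/2)|x₁(y₂-y₃) + x₂(y₃-y₁) + x₃(y₁-y₂)|
Area = (1/2)|(-16)(11-(-7)) + (-4)((-7)-19) + 16(19-11)|
Area = (1/2)|(-16)*18 + (-4)*(-26) + 16*8|
Area = (1/2)|(-288) + 104 + 128|
Area = (1/2)*56 = 28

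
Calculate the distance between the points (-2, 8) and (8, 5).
Using the distance formula: d = sqrt((x₂-x₁)² + (y₂-y₁)²)
dx = 8 - (-2) = 10
dy = 5 - 8 = -3
d = sqrt(10² + (-3)²) = sqrt(100 + 9) = sqrt(109) = 10.44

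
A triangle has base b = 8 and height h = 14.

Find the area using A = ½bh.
A = ½·8·14 = 56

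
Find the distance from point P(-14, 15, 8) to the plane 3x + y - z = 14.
d = |3(-14) + 1(15) + (-1)(8) - (14)| / √(3² + 1² + (-1)²) = 49/√11 = 14.77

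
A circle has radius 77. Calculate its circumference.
Circumference = 2 * pi * r
Circumference = 2 * pi * 77
Circumference = 483.81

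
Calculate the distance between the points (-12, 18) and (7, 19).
Using the distance formula: d = sqrt((x₂-x₁)² + (y₂-y₁)²)
dx = 7 - (-12) = 19
dy = 19 - 18 = 1
d = sqrt(19² + 1²) = sqrt(361 + 1) = sqrt(362) = 19.03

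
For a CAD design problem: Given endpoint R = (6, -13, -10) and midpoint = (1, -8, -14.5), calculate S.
S = (2×1 - 6, 2×(-8) - (-13), 2×(-14.5) - (-10)) = (-4, -3, -19)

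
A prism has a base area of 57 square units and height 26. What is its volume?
Volume = base area * height
Volume = 57 * 26
Volume = 1482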